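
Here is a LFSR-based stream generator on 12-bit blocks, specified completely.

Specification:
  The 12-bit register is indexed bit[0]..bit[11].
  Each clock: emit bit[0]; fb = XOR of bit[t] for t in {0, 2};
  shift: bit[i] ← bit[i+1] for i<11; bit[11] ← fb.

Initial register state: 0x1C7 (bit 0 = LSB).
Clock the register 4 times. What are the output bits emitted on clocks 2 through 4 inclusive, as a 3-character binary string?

reg_0 = 0x1C7
clock 1: out=1, reg = 0x0E3
clock 2: out=1, reg = 0x871
clock 3: out=1, reg = 0xC38
clock 4: out=0, reg = 0x61C

110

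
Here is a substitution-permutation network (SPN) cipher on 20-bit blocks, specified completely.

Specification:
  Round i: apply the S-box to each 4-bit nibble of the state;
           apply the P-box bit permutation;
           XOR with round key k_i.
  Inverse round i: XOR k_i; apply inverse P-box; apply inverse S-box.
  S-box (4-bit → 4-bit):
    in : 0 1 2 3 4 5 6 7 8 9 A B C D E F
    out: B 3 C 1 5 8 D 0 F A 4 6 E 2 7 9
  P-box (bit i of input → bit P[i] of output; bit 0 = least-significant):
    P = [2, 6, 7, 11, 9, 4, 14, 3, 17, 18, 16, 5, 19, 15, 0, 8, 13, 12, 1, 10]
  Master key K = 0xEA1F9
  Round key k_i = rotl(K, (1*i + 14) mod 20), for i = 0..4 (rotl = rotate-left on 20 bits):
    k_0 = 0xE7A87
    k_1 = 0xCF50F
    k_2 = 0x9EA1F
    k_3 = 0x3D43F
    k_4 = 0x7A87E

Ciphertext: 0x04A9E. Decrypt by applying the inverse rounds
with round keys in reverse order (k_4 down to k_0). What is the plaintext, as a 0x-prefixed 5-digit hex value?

s_0 = ciphertext = 0x04A9E
s_1 = InvRound(s_0, k_4) = 0x3D84B
s_2 = InvRound(s_1, k_3) = 0x575D0
s_3 = InvRound(s_2, k_2) = 0xC8DF8
s_4 = InvRound(s_3, k_1) = 0xEA5B8
s_5 = InvRound(s_4, k_0) = 0xCC58F

0xCC58F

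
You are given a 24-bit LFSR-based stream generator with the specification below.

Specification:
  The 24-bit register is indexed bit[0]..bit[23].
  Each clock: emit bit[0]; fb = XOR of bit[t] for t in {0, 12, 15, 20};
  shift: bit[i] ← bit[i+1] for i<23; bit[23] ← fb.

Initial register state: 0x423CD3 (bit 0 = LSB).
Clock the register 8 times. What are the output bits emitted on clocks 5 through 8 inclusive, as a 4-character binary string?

reg_0 = 0x423CD3
clock 1: out=1, reg = 0x211E69
clock 2: out=1, reg = 0x108F34
clock 3: out=0, reg = 0x08479A
clock 4: out=0, reg = 0x0423CD
clock 5: out=1, reg = 0x8211E6
clock 6: out=0, reg = 0xC108F3
clock 7: out=1, reg = 0xE08479
clock 8: out=1, reg = 0x70423C

1011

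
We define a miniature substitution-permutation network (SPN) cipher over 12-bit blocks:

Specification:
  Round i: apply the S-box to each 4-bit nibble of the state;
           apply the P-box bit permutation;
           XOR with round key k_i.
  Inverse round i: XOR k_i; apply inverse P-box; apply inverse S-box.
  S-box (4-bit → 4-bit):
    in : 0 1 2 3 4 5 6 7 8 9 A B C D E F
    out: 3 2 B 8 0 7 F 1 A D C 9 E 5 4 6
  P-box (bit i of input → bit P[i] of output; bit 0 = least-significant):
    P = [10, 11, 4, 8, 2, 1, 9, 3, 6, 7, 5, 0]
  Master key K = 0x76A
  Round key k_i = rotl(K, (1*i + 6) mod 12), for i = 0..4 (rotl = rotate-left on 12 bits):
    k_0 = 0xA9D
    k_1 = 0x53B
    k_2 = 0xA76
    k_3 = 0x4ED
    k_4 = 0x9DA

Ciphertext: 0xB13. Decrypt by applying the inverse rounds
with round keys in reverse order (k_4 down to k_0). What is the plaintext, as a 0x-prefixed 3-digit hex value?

0xDDA

s_0 = ciphertext = 0xB13
s_1 = InvRound(s_0, k_4) = 0x2A4
s_2 = InvRound(s_1, k_3) = 0xBA7
s_3 = InvRound(s_2, k_2) = 0x24A
s_4 = InvRound(s_3, k_1) = 0x9E9
s_5 = InvRound(s_4, k_0) = 0xDDA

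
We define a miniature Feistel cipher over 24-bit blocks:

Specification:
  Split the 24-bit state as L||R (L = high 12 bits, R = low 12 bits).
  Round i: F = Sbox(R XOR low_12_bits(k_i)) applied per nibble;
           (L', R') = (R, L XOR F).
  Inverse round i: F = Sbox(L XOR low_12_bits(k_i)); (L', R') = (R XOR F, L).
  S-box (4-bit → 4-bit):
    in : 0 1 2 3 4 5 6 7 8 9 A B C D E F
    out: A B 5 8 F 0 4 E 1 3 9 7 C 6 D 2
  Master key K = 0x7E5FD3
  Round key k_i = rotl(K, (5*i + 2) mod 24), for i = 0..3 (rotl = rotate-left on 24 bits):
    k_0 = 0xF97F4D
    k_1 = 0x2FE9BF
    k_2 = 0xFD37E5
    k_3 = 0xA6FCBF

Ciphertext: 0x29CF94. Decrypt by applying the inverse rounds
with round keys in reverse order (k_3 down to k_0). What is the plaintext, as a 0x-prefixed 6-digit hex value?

s_0 = ciphertext = 0x29CF94
s_1 = InvRound(s_0, k_3) = 0x2CC29C
s_2 = InvRound(s_1, k_2) = 0x2CF2CC
s_3 = InvRound(s_2, k_1) = 0x5262CF
s_4 = InvRound(s_3, k_0) = 0xB88526

0xB88526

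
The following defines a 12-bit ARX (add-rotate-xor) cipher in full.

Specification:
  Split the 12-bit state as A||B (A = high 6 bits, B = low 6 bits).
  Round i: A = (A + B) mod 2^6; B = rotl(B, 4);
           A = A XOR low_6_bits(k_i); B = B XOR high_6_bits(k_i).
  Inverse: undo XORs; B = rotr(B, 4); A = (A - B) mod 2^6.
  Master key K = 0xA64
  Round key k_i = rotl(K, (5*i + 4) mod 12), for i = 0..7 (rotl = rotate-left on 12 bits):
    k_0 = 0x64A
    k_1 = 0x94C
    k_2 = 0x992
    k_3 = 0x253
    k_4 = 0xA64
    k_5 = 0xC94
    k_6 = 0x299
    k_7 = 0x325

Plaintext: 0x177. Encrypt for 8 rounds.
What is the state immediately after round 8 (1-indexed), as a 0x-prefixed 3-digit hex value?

0x528

s_0 = plaintext = 0x177
s_1 = Round(s_0, k_0) = 0xDA4
s_2 = Round(s_1, k_1) = 0x5AC
s_3 = Round(s_2, k_2) = 0x42D
s_4 = Round(s_3, k_3) = 0xB92
s_5 = Round(s_4, k_4) = 0x90D
s_6 = Round(s_5, k_5) = 0x961
s_7 = Round(s_6, k_6) = 0x7D2
s_8 = Round(s_7, k_7) = 0x528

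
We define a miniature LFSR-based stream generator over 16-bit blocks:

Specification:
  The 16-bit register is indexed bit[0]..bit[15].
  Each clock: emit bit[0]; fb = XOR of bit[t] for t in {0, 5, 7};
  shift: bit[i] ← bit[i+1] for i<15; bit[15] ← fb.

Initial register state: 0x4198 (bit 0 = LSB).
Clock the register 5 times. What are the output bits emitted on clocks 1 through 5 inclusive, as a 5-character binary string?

00011

reg_0 = 0x4198
clock 1: out=0, reg = 0xA0CC
clock 2: out=0, reg = 0xD066
clock 3: out=0, reg = 0xE833
clock 4: out=1, reg = 0x7419
clock 5: out=1, reg = 0xBA0C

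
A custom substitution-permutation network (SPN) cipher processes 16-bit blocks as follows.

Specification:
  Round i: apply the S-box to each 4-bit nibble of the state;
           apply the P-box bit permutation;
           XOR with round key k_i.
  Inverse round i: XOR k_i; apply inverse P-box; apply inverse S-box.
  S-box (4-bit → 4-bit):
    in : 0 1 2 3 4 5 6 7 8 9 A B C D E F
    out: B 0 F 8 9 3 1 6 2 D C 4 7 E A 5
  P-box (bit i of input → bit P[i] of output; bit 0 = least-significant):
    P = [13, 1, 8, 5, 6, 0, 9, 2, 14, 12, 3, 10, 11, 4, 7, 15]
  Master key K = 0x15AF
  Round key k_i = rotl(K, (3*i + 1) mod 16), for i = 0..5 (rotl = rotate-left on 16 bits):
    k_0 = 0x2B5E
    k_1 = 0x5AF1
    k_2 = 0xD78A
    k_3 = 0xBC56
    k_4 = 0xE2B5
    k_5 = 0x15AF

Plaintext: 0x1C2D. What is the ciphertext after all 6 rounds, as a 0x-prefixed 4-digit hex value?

s_0 = plaintext = 0x1C2D
s_1 = Round(s_0, k_0) = 0x7831
s_2 = Round(s_1, k_1) = 0x4A65
s_3 = Round(s_2, k_2) = 0x7BC0
s_4 = Round(s_3, k_3) = 0x9EAD
s_5 = Round(s_4, k_4) = 0x7D13
s_6 = Round(s_5, k_5) = 0x0117

0x0117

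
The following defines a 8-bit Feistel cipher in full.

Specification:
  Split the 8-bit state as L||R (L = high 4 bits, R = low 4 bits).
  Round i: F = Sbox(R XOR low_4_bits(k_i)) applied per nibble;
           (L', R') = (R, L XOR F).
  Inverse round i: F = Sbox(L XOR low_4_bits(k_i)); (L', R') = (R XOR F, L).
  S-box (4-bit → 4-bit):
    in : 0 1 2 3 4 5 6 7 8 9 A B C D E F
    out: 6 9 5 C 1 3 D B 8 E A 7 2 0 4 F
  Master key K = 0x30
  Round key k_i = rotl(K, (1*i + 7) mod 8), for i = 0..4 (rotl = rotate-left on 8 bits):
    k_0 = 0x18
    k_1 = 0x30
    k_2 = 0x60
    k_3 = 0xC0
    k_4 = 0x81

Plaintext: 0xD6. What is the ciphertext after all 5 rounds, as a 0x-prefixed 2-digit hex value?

s_0 = plaintext = 0xD6
s_1 = Round(s_0, k_0) = 0x69
s_2 = Round(s_1, k_1) = 0x98
s_3 = Round(s_2, k_2) = 0x81
s_4 = Round(s_3, k_3) = 0x11
s_5 = Round(s_4, k_4) = 0x17

0x17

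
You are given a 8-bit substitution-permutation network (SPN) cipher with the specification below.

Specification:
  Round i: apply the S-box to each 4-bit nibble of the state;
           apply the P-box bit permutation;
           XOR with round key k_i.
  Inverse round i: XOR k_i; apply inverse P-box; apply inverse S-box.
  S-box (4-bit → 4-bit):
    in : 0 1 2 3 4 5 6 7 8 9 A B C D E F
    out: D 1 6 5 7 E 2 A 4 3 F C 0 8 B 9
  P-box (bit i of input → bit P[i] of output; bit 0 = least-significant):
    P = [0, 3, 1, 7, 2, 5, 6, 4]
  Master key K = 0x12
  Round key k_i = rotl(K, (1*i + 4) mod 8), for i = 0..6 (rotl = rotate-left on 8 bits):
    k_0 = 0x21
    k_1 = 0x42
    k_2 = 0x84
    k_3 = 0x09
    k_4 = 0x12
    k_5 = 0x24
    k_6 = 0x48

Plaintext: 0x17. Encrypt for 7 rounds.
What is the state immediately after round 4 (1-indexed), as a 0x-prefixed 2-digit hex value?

s_0 = plaintext = 0x17
s_1 = Round(s_0, k_0) = 0xAD
s_2 = Round(s_1, k_1) = 0xB6
s_3 = Round(s_2, k_2) = 0xDC
s_4 = Round(s_3, k_3) = 0x19
s_5 = Round(s_4, k_4) = 0x1F
s_6 = Round(s_5, k_5) = 0xA1
s_7 = Round(s_6, k_6) = 0x3D

0x19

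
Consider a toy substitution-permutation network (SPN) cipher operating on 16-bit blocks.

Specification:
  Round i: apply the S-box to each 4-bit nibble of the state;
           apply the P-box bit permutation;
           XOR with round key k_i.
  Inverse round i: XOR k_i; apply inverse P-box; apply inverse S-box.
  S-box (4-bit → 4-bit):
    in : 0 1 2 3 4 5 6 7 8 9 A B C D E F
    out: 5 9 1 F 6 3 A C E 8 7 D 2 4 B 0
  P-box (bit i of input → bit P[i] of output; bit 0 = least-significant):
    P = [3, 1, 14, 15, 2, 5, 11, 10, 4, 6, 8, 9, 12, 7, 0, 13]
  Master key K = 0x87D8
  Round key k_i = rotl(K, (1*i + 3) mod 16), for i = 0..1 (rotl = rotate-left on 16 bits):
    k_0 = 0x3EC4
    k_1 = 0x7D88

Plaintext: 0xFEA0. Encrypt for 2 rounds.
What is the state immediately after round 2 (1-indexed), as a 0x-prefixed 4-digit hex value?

0x90CF

s_0 = plaintext = 0xFEA0
s_1 = Round(s_0, k_0) = 0x74B8
s_2 = Round(s_1, k_1) = 0x90CF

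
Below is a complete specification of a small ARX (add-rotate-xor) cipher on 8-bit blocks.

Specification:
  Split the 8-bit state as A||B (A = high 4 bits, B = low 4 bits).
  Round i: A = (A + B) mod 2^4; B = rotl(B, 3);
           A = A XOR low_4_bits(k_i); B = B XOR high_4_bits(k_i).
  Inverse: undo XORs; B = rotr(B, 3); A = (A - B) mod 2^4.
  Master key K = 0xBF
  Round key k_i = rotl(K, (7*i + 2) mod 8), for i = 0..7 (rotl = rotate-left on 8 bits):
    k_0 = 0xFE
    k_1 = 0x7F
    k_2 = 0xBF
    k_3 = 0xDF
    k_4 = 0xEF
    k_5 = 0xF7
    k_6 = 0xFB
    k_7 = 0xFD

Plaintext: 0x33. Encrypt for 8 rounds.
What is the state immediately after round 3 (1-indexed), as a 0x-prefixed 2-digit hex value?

s_0 = plaintext = 0x33
s_1 = Round(s_0, k_0) = 0x86
s_2 = Round(s_1, k_1) = 0x14
s_3 = Round(s_2, k_2) = 0xA9
s_4 = Round(s_3, k_3) = 0xC1
s_5 = Round(s_4, k_4) = 0x26
s_6 = Round(s_5, k_5) = 0xFC
s_7 = Round(s_6, k_6) = 0x09
s_8 = Round(s_7, k_7) = 0x43

0xA9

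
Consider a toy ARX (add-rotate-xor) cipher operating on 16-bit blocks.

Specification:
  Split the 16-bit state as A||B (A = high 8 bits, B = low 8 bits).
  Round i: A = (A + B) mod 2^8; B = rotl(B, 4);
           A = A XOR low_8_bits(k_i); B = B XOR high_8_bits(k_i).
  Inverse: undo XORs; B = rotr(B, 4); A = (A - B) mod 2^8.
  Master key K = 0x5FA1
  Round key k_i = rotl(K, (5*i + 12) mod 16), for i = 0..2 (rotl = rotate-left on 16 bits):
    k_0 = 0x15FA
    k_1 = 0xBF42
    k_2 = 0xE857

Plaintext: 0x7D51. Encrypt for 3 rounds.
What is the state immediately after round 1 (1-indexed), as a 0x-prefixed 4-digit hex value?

0x3400

s_0 = plaintext = 0x7D51
s_1 = Round(s_0, k_0) = 0x3400
s_2 = Round(s_1, k_1) = 0x76BF
s_3 = Round(s_2, k_2) = 0x6213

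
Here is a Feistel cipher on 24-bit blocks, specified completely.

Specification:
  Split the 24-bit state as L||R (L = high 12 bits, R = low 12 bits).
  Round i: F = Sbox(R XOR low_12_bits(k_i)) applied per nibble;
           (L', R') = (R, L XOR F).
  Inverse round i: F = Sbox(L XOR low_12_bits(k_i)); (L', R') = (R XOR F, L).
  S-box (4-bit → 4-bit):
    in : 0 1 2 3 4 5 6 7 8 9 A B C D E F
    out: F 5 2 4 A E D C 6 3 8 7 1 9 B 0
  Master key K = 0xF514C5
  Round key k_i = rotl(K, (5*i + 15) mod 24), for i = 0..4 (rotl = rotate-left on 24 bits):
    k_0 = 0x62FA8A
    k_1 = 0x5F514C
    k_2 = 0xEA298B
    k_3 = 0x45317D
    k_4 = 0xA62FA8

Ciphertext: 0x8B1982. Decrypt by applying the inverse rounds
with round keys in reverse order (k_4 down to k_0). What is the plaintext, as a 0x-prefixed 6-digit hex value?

0x354688

s_0 = ciphertext = 0x8B1982
s_1 = InvRound(s_0, k_4) = 0x5D18B1
s_2 = InvRound(s_1, k_3) = 0x2305D1
s_3 = InvRound(s_2, k_2) = 0x2A6230
s_4 = InvRound(s_3, k_1) = 0x6882A6
s_5 = InvRound(s_4, k_0) = 0x354688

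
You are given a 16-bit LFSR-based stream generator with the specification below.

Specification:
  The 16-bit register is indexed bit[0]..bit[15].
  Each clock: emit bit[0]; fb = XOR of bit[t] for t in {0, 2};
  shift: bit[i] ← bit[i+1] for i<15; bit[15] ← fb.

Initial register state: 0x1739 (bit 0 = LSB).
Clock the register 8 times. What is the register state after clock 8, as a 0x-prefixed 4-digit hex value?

reg_0 = 0x1739
clock 1: out=1, reg = 0x8B9C
clock 2: out=0, reg = 0xC5CE
clock 3: out=0, reg = 0xE2E7
clock 4: out=1, reg = 0x7173
clock 5: out=1, reg = 0xB8B9
clock 6: out=1, reg = 0xDC5C
clock 7: out=0, reg = 0xEE2E
clock 8: out=0, reg = 0xF717

0xF717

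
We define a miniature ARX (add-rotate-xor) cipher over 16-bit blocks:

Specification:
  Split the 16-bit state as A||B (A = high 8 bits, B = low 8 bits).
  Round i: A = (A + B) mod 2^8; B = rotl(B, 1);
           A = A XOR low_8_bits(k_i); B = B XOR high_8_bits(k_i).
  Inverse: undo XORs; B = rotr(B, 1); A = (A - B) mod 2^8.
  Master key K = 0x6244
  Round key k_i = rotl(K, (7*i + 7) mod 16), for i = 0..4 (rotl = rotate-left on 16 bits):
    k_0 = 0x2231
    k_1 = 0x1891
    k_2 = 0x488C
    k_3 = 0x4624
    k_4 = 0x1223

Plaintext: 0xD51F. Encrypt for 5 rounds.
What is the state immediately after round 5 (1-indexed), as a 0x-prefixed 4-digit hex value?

0x75BE

s_0 = plaintext = 0xD51F
s_1 = Round(s_0, k_0) = 0xC51C
s_2 = Round(s_1, k_1) = 0x7020
s_3 = Round(s_2, k_2) = 0x1C08
s_4 = Round(s_3, k_3) = 0x0056
s_5 = Round(s_4, k_4) = 0x75BE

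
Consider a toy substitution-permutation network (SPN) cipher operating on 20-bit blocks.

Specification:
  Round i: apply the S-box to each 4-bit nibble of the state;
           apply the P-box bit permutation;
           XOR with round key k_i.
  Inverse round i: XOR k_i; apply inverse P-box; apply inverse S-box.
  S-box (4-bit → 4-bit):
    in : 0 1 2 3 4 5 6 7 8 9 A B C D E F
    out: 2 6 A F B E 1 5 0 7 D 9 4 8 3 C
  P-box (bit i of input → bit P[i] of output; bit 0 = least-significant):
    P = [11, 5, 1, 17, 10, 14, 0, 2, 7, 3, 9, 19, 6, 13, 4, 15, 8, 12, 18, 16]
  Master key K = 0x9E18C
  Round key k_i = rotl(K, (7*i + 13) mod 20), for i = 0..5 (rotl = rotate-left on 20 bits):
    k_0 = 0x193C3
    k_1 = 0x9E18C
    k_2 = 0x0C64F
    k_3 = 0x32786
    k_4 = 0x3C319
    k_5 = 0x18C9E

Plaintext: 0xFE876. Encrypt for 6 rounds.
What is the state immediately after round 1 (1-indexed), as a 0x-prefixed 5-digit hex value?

s_0 = plaintext = 0xFE876
s_1 = Round(s_0, k_0) = 0x4BF82
s_2 = Round(s_1, k_1) = 0x272EC
s_3 = Round(s_2, k_2) = 0x99215
s_4 = Round(s_3, k_3) = 0xD56FD
s_5 = Round(s_4, k_4) = 0x0638C
s_6 = Round(s_5, k_5) = 0x99E54

0x4BF82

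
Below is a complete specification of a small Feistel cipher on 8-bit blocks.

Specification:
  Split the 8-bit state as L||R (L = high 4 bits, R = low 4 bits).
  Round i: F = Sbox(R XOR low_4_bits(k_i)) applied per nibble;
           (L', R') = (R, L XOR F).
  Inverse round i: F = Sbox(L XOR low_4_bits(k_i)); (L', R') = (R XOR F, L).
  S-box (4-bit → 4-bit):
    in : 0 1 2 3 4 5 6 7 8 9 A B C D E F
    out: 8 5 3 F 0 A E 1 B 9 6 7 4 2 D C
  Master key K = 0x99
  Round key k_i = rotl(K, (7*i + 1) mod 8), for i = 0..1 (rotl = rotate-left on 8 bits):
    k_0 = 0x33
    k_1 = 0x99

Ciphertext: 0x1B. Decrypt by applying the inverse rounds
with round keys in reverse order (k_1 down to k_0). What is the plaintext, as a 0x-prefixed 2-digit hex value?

0xE0

s_0 = ciphertext = 0x1B
s_1 = InvRound(s_0, k_1) = 0x01
s_2 = InvRound(s_1, k_0) = 0xE0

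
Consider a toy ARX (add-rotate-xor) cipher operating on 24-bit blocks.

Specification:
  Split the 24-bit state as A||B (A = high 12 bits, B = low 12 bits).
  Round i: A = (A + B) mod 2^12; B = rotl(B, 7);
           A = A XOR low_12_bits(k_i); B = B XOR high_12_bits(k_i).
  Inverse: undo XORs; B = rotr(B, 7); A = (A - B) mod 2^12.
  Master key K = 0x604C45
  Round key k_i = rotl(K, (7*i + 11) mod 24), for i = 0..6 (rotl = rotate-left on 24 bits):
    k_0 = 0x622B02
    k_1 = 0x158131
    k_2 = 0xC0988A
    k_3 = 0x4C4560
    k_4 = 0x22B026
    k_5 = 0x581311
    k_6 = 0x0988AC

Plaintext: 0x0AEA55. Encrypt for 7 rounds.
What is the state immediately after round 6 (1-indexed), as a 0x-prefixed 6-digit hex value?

0x807379

s_0 = plaintext = 0x0AEA55
s_1 = Round(s_0, k_0) = 0x001CF0
s_2 = Round(s_1, k_1) = 0xDC093F
s_3 = Round(s_2, k_2) = 0xE753C0
s_4 = Round(s_3, k_3) = 0x7554DA
s_5 = Round(s_4, k_4) = 0xC09F0D
s_6 = Round(s_5, k_5) = 0x807379
s_7 = Round(s_6, k_6) = 0x32CC03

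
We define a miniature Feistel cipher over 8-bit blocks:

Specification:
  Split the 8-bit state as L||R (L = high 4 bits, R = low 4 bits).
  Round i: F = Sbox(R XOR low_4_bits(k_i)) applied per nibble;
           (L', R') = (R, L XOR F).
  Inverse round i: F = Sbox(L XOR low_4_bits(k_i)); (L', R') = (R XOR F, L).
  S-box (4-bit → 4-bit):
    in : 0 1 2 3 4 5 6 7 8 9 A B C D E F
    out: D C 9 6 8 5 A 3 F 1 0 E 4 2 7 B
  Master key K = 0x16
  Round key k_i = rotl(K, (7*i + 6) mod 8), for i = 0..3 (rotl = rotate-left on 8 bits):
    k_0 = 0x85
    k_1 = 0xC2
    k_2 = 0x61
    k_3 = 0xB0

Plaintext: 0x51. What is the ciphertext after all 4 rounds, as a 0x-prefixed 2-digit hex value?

0x3C

s_0 = plaintext = 0x51
s_1 = Round(s_0, k_0) = 0x1D
s_2 = Round(s_1, k_1) = 0xDA
s_3 = Round(s_2, k_2) = 0xA3
s_4 = Round(s_3, k_3) = 0x3C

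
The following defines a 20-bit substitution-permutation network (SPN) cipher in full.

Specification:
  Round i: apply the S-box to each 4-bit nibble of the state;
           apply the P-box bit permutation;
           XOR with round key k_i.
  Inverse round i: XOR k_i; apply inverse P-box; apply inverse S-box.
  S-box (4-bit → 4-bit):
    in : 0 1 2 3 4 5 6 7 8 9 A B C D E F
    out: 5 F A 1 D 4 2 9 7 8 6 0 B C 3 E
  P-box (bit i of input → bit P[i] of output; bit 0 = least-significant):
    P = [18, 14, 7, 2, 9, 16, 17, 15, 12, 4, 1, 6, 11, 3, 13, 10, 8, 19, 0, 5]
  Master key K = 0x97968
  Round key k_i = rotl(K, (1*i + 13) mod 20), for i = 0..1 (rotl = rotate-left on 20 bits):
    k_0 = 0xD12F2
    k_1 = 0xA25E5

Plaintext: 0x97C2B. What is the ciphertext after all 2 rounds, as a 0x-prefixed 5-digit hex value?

s_0 = plaintext = 0x97C2B
s_1 = Round(s_0, k_0) = 0xC8E82
s_2 = Round(s_1, k_1) = 0x15ED9

0x15ED9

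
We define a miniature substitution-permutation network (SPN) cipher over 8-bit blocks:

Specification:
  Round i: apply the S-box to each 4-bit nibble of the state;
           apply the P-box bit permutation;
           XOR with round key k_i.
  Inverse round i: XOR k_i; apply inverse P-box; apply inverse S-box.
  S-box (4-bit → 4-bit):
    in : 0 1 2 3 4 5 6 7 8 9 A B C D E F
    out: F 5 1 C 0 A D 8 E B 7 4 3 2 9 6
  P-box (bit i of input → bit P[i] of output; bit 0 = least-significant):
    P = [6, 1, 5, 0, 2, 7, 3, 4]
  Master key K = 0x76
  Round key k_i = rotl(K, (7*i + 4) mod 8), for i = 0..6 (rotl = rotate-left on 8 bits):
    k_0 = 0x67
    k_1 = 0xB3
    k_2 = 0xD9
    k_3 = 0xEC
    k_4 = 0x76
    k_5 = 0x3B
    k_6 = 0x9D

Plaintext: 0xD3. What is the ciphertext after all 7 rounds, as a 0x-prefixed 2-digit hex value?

s_0 = plaintext = 0xD3
s_1 = Round(s_0, k_0) = 0xC6
s_2 = Round(s_1, k_1) = 0x56
s_3 = Round(s_2, k_2) = 0x28
s_4 = Round(s_3, k_3) = 0xCB
s_5 = Round(s_4, k_4) = 0xD2
s_6 = Round(s_5, k_5) = 0xFB
s_7 = Round(s_6, k_6) = 0x35

0x35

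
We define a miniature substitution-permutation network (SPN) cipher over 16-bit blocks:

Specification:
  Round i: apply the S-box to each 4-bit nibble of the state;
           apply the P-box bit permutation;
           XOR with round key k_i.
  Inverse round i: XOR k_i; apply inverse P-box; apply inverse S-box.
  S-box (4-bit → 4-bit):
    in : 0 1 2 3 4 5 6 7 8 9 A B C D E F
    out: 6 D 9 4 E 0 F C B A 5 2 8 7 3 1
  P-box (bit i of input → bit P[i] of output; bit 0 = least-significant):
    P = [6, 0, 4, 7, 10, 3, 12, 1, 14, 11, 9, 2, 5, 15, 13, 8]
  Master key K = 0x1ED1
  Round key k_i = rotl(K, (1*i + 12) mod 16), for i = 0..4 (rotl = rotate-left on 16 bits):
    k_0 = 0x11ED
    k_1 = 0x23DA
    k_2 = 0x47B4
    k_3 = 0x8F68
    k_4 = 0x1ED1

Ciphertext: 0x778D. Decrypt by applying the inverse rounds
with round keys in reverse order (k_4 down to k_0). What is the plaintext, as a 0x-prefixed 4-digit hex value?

0x62C5

s_0 = ciphertext = 0x778D
s_1 = InvRound(s_0, k_4) = 0x78BA
s_2 = InvRound(s_1, k_3) = 0x4A11
s_3 = InvRound(s_2, k_2) = 0x29F9
s_4 = InvRound(s_3, k_1) = 0xF0CB
s_5 = InvRound(s_4, k_0) = 0x62C5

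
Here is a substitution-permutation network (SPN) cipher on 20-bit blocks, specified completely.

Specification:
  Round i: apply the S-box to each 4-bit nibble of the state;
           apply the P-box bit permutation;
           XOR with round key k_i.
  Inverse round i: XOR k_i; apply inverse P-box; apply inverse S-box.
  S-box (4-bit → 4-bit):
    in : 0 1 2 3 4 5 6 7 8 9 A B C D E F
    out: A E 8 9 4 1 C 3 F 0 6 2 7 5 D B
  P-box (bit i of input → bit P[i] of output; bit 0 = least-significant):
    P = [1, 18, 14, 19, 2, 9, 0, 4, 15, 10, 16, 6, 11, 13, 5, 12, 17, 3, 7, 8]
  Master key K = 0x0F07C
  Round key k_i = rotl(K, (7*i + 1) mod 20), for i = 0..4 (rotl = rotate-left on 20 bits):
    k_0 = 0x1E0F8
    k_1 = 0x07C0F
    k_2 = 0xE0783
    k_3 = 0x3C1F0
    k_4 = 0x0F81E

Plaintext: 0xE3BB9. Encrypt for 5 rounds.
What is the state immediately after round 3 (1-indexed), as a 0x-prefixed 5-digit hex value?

0xCBE62

s_0 = plaintext = 0xE3BB9
s_1 = Round(s_0, k_0) = 0x3FF78
s_2 = Round(s_1, k_1) = 0xE8349
s_3 = Round(s_2, k_2) = 0xCBE62
s_4 = Round(s_3, k_3) = 0x86129
s_5 = Round(s_4, k_4) = 0x3EDE6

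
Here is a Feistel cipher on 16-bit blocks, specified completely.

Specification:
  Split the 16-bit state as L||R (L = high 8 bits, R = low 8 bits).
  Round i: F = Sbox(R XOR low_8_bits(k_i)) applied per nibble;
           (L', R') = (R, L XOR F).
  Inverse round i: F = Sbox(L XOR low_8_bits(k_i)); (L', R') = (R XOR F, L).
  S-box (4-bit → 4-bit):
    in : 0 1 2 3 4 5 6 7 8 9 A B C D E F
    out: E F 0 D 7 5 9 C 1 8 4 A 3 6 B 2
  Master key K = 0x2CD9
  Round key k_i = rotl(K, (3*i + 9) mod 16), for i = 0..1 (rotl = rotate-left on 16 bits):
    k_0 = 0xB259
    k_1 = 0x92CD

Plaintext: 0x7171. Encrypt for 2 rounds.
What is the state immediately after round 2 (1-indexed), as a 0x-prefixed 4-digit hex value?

s_0 = plaintext = 0x7171
s_1 = Round(s_0, k_0) = 0x7170
s_2 = Round(s_1, k_1) = 0x70D7

0x70D7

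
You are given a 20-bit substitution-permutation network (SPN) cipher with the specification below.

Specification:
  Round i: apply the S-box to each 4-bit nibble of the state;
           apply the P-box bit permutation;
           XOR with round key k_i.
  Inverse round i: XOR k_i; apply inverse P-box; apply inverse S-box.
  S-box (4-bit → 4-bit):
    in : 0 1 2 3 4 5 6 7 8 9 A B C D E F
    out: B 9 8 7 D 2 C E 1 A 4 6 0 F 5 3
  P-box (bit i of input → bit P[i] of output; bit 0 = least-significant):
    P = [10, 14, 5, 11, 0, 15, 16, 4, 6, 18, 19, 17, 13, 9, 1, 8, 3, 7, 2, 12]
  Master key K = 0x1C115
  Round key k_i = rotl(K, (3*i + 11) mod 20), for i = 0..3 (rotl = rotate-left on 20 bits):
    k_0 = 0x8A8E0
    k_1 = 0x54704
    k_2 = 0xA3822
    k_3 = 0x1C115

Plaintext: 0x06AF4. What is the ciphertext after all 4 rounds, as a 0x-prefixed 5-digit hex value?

s_0 = plaintext = 0x06AF4
s_1 = Round(s_0, k_0) = 0x0354B
s_2 = Round(s_1, k_1) = 0x035BF
s_3 = Round(s_2, k_2) = 0xFCEA8
s_4 = Round(s_3, k_3) = 0x8C5DD

0x8C5DD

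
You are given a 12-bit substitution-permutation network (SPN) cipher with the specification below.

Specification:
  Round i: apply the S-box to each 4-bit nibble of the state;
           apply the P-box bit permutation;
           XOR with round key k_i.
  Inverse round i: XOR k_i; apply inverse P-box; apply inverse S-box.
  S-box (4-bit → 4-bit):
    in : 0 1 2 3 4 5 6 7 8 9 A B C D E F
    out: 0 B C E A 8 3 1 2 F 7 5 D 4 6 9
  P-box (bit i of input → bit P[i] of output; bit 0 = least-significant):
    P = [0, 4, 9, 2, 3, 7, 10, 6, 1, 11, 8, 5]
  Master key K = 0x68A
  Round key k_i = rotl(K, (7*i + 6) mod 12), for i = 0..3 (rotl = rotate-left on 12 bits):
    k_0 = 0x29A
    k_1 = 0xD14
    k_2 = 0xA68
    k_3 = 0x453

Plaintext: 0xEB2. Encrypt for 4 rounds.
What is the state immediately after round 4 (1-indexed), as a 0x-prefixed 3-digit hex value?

s_0 = plaintext = 0xEB2
s_1 = Round(s_0, k_0) = 0xD96
s_2 = Round(s_1, k_1) = 0x8CD
s_3 = Round(s_2, k_2) = 0x420
s_4 = Round(s_3, k_3) = 0x833

0x833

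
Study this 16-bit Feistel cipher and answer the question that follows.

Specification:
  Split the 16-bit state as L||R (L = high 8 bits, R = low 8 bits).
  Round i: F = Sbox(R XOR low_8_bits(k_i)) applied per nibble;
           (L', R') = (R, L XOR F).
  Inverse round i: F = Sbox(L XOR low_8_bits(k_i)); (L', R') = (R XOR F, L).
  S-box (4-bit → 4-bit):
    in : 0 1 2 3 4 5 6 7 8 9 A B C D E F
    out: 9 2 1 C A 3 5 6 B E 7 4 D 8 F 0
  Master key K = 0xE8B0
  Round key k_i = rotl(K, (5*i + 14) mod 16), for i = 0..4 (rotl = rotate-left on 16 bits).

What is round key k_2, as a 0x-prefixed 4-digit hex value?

K = 0xE8B0
k_0 = rotl(K, (5*0+14) mod 16) = rotl(K, 14) = 0x3A2C
k_1 = rotl(K, (5*1+14) mod 16) = rotl(K, 3) = 0x4587
k_2 = rotl(K, (5*2+14) mod 16) = rotl(K, 8) = 0xB0E8

0xB0E8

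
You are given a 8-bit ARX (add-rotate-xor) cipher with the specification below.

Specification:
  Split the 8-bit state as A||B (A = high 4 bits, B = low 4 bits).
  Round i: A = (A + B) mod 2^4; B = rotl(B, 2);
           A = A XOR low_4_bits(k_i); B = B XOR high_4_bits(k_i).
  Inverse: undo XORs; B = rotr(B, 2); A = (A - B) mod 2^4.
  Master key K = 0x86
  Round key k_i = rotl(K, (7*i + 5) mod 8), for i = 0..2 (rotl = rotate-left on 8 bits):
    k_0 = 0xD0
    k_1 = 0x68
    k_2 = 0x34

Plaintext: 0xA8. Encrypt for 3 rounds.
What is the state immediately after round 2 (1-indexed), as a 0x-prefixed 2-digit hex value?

0x99

s_0 = plaintext = 0xA8
s_1 = Round(s_0, k_0) = 0x2F
s_2 = Round(s_1, k_1) = 0x99
s_3 = Round(s_2, k_2) = 0x65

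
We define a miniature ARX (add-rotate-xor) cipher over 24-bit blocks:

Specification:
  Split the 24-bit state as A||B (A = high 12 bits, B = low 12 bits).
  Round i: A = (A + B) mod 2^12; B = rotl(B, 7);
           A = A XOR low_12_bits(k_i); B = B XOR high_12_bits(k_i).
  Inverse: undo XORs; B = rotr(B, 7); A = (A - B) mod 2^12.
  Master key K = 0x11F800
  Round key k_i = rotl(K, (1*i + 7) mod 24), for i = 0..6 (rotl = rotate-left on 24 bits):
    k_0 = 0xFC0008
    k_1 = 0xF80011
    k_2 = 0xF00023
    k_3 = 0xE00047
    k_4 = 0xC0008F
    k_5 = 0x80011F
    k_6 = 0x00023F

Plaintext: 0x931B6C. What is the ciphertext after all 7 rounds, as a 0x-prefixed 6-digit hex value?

s_0 = plaintext = 0x931B6C
s_1 = Round(s_0, k_0) = 0x49599B
s_2 = Round(s_1, k_1) = 0xE2124C
s_3 = Round(s_2, k_2) = 0x04E912
s_4 = Round(s_3, k_3) = 0x927748
s_5 = Round(s_4, k_4) = 0x0E083A
s_6 = Round(s_5, k_5) = 0x805541
s_7 = Round(s_6, k_6) = 0xF790AA

0xF790AA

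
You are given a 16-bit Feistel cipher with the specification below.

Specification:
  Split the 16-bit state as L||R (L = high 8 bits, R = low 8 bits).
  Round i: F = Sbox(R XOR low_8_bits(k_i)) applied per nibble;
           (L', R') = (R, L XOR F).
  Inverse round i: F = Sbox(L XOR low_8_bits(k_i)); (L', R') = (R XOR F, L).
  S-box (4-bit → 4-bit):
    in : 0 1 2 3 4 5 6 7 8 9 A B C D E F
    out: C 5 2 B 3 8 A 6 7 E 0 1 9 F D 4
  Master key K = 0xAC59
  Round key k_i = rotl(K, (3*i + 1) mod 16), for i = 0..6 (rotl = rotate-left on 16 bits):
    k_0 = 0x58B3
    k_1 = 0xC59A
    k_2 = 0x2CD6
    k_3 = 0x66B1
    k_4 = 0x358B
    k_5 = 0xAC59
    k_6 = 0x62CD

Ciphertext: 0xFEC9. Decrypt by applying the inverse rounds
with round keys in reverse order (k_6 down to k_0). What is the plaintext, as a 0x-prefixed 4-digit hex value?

s_0 = ciphertext = 0xFEC9
s_1 = InvRound(s_0, k_6) = 0x72FE
s_2 = InvRound(s_1, k_5) = 0xDF72
s_3 = InvRound(s_2, k_4) = 0xF1DF
s_4 = InvRound(s_3, k_3) = 0xE3F1
s_5 = InvRound(s_4, k_2) = 0x49E3
s_6 = InvRound(s_5, k_1) = 0x1849
s_7 = InvRound(s_6, k_0) = 0x4818

0x4818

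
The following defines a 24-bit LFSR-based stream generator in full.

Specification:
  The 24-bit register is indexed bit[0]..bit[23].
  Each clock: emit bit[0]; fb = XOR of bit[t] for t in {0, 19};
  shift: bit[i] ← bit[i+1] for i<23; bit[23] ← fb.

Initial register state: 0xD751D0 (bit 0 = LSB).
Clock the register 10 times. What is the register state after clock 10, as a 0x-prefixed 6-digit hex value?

0x22B5D4

reg_0 = 0xD751D0
clock 1: out=0, reg = 0x6BA8E8
clock 2: out=0, reg = 0xB5D474
clock 3: out=0, reg = 0x5AEA3A
clock 4: out=0, reg = 0xAD751D
clock 5: out=1, reg = 0x56BA8E
clock 6: out=0, reg = 0x2B5D47
clock 7: out=1, reg = 0x15AEA3
clock 8: out=1, reg = 0x8AD751
clock 9: out=1, reg = 0x456BA8
clock 10: out=0, reg = 0x22B5D4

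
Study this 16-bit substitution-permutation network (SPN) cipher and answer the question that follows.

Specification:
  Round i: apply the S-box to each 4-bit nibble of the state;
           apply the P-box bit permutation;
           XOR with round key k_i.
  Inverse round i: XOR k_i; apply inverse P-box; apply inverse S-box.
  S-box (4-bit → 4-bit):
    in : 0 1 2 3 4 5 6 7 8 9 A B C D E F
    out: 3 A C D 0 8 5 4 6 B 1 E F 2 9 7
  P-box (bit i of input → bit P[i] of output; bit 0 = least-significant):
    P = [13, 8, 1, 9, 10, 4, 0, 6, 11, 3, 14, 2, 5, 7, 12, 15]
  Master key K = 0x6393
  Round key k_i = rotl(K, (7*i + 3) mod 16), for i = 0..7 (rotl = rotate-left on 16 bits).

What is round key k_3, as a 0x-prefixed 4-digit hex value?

0x9363

K = 0x6393
k_0 = rotl(K, (7*0+3) mod 16) = rotl(K, 3) = 0x1C9B
k_1 = rotl(K, (7*1+3) mod 16) = rotl(K, 10) = 0x4D8E
k_2 = rotl(K, (7*2+3) mod 16) = rotl(K, 1) = 0xC726
k_3 = rotl(K, (7*3+3) mod 16) = rotl(K, 8) = 0x9363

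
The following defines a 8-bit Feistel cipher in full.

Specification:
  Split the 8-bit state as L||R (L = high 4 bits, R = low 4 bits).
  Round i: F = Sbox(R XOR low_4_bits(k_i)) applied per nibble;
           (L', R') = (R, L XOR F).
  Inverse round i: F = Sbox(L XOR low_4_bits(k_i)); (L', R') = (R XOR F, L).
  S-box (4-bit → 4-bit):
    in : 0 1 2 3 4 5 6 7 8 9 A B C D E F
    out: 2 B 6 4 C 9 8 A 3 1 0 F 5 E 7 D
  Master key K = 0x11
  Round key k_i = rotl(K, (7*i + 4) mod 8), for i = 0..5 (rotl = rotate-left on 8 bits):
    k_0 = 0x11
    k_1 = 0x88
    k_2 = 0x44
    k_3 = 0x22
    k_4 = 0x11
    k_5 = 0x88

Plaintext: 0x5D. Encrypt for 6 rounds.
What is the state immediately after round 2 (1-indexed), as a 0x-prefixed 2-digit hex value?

0x0E

s_0 = plaintext = 0x5D
s_1 = Round(s_0, k_0) = 0xD0
s_2 = Round(s_1, k_1) = 0x0E
s_3 = Round(s_2, k_2) = 0xE0
s_4 = Round(s_3, k_3) = 0x08
s_5 = Round(s_4, k_4) = 0x81
s_6 = Round(s_5, k_5) = 0x19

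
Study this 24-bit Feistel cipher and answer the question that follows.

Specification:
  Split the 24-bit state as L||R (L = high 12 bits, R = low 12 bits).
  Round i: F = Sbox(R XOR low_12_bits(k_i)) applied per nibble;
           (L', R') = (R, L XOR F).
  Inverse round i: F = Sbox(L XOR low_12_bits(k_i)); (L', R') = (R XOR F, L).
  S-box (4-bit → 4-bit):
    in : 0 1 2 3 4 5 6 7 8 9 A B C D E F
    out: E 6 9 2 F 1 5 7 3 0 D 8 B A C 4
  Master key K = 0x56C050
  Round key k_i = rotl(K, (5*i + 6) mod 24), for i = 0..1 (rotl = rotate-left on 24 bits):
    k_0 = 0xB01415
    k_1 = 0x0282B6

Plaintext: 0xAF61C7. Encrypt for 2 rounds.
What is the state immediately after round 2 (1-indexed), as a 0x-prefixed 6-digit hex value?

s_0 = plaintext = 0xAF61C7
s_1 = Round(s_0, k_0) = 0x1C7B5F
s_2 = Round(s_1, k_1) = 0xB5F107

0xB5F107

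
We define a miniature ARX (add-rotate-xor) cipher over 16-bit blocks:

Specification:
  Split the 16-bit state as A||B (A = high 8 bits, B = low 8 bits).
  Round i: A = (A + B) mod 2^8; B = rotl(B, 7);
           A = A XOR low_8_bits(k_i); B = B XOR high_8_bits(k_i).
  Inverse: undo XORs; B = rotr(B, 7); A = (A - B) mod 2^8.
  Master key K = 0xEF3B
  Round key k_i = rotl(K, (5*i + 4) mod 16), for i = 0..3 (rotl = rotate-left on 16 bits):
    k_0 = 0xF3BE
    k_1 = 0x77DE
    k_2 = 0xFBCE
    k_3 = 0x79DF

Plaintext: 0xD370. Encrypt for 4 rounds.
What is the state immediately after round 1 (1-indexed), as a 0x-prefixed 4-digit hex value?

0xFDCB

s_0 = plaintext = 0xD370
s_1 = Round(s_0, k_0) = 0xFDCB
s_2 = Round(s_1, k_1) = 0x1692
s_3 = Round(s_2, k_2) = 0x66B2
s_4 = Round(s_3, k_3) = 0xC720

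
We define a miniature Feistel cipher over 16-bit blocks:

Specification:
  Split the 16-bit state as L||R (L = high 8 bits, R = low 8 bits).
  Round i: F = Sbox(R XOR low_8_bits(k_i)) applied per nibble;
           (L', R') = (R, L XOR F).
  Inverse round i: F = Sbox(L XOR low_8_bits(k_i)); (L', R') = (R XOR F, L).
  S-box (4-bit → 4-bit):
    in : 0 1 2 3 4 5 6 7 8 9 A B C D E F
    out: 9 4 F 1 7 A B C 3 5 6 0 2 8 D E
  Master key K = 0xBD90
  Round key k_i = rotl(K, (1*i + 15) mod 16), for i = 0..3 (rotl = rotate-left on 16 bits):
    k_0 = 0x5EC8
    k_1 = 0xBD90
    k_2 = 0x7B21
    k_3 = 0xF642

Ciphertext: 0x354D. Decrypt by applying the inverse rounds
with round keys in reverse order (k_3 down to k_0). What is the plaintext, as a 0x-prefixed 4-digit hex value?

0xECA3

s_0 = ciphertext = 0x354D
s_1 = InvRound(s_0, k_3) = 0x8135
s_2 = InvRound(s_1, k_2) = 0x5C81
s_3 = InvRound(s_2, k_1) = 0xA35C
s_4 = InvRound(s_3, k_0) = 0xECA3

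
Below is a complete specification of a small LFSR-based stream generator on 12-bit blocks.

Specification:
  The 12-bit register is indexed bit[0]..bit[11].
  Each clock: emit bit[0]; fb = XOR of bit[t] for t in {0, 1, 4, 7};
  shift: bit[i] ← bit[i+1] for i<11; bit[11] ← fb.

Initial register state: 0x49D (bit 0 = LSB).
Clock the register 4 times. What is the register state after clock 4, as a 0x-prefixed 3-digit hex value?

reg_0 = 0x49D
clock 1: out=1, reg = 0xA4E
clock 2: out=0, reg = 0xD27
clock 3: out=1, reg = 0x693
clock 4: out=1, reg = 0x349

0x349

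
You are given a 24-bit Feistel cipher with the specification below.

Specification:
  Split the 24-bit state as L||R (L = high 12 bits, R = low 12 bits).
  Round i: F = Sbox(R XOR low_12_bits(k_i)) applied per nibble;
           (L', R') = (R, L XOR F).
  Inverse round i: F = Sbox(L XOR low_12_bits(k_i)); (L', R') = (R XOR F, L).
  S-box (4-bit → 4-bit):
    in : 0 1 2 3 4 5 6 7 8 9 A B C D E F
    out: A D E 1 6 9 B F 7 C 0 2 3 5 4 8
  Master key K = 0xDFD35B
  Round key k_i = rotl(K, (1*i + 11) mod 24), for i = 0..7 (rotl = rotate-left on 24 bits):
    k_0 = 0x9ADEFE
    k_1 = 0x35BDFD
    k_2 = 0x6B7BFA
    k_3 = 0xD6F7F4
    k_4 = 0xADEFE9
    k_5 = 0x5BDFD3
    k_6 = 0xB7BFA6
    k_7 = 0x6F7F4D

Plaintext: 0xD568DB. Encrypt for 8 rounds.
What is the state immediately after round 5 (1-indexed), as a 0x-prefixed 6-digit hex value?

0x9540F2

s_0 = plaintext = 0xD568DB
s_1 = Round(s_0, k_0) = 0x8DB6BF
s_2 = Round(s_1, k_1) = 0x6BFAB5
s_3 = Round(s_2, k_2) = 0xAB5BD7
s_4 = Round(s_3, k_3) = 0xBD7954
s_5 = Round(s_4, k_4) = 0x9540F2
s_6 = Round(s_5, k_5) = 0x0F21B9
s_7 = Round(s_6, k_6) = 0x1B942A
s_8 = Round(s_7, k_7) = 0x42A306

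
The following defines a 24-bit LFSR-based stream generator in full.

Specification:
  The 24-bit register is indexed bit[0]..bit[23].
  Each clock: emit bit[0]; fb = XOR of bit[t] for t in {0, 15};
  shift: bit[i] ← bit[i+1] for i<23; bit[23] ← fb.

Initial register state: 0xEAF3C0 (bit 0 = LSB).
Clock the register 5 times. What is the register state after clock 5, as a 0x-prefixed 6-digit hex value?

reg_0 = 0xEAF3C0
clock 1: out=0, reg = 0xF579E0
clock 2: out=0, reg = 0x7ABCF0
clock 3: out=0, reg = 0xBD5E78
clock 4: out=0, reg = 0x5EAF3C
clock 5: out=0, reg = 0xAF579E

0xAF579E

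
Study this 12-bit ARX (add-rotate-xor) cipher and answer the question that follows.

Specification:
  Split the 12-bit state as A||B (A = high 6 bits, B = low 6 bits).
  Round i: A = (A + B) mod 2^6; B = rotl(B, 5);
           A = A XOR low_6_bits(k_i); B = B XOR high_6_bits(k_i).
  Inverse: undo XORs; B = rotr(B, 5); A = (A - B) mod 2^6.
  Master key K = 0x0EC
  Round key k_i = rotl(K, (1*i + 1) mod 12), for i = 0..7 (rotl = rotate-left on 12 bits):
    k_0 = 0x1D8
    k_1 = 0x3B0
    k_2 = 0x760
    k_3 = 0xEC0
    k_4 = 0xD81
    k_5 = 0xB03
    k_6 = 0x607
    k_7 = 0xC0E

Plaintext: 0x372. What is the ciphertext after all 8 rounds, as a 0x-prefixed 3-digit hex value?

s_0 = plaintext = 0x372
s_1 = Round(s_0, k_0) = 0x9DE
s_2 = Round(s_1, k_1) = 0xD41
s_3 = Round(s_2, k_2) = 0x5BD
s_4 = Round(s_3, k_3) = 0x4C5
s_5 = Round(s_4, k_4) = 0x654
s_6 = Round(s_5, k_5) = 0xBA6
s_7 = Round(s_6, k_6) = 0x4CB
s_8 = Round(s_7, k_7) = 0x415

0x415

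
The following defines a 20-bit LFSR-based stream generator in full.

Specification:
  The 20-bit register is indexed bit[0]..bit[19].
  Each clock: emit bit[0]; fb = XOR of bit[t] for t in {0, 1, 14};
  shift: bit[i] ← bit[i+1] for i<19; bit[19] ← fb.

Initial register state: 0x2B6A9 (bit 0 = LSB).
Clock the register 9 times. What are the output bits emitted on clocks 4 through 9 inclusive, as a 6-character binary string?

reg_0 = 0x2B6A9
clock 1: out=1, reg = 0x95B54
clock 2: out=0, reg = 0xCADAA
clock 3: out=0, reg = 0xE56D5
clock 4: out=1, reg = 0x72B6A
clock 5: out=0, reg = 0xB95B5
clock 6: out=1, reg = 0xDCADA
clock 7: out=0, reg = 0x6E56D
clock 8: out=1, reg = 0x372B6
clock 9: out=0, reg = 0x1B95B

101010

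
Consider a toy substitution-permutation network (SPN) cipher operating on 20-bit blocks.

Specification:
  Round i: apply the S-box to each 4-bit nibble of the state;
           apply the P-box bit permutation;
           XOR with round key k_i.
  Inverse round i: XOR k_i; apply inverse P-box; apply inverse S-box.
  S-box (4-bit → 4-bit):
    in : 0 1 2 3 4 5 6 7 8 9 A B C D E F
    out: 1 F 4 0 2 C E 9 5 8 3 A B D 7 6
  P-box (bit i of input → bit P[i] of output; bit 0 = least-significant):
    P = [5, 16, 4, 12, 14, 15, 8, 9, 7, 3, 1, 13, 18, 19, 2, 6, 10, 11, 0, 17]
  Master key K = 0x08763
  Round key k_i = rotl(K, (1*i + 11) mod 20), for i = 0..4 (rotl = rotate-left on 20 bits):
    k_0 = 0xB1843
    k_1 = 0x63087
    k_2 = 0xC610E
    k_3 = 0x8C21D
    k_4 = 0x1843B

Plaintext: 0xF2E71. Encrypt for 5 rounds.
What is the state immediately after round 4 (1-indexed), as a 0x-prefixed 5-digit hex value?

s_0 = plaintext = 0xF2E71
s_1 = Round(s_0, k_0) = 0xA42FC
s_2 = Round(s_1, k_1) = 0xFADA5
s_3 = Round(s_2, k_2) = 0x0999D
s_4 = Round(s_3, k_3) = 0x8F46D
s_5 = Round(s_4, k_4) = 0x91306

0x8F46D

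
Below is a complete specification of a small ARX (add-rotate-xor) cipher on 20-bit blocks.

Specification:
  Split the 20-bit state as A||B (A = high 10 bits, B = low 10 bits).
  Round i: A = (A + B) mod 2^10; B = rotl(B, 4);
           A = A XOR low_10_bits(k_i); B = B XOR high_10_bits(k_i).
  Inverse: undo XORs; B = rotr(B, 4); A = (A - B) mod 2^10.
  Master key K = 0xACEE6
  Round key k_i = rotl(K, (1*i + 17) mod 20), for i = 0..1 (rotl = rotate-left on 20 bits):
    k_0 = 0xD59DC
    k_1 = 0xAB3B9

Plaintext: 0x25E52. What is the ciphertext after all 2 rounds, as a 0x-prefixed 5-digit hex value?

s_0 = plaintext = 0x25E52
s_1 = Round(s_0, k_0) = 0xCD67F
s_2 = Round(s_1, k_1) = 0x83555

0x83555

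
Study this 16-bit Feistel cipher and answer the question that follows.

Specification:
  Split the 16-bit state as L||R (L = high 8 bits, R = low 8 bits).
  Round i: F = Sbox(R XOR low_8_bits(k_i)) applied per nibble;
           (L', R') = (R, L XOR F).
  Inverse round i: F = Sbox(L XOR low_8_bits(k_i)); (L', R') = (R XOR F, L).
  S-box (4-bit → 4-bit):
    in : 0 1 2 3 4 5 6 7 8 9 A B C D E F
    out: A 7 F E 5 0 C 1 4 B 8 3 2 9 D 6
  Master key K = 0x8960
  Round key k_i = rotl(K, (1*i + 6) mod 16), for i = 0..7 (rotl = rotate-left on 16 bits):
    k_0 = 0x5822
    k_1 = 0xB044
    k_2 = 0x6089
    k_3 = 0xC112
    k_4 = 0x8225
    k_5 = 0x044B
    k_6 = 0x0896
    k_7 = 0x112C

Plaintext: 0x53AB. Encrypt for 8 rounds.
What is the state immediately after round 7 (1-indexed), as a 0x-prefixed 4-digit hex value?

0xD36E

s_0 = plaintext = 0x53AB
s_1 = Round(s_0, k_0) = 0xAB18
s_2 = Round(s_1, k_1) = 0x18A9
s_3 = Round(s_2, k_2) = 0xA9E2
s_4 = Round(s_3, k_3) = 0xE2C3
s_5 = Round(s_4, k_4) = 0xC33E
s_6 = Round(s_5, k_5) = 0x3ED3
s_7 = Round(s_6, k_6) = 0xD36E
s_8 = Round(s_7, k_7) = 0x6E8C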